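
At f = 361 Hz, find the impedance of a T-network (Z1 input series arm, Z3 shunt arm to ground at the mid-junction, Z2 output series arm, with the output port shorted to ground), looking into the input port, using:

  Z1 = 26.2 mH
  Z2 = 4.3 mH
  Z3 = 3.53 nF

Step 1 — Angular frequency: ω = 2π·f = 2π·361 = 2268 rad/s.
Step 2 — Component impedances:
  Z1: Z = jωL = j·2268·0.0262 = 0 + j59.43 Ω
  Z2: Z = jωL = j·2268·0.0043 = 0 + j9.753 Ω
  Z3: Z = 1/(jωC) = -j/(ω·C) = 0 - j1.249e+05 Ω
Step 3 — With the output port shorted to ground, the output series arm Z2 runs from the junction to ground; the shunt arm Z3 also runs from the junction to ground. They appear in parallel: Z3 || Z2 = 0 + j9.754 Ω.
Step 4 — Series with input arm Z1: Z_in = Z1 + (Z3 || Z2) = 0 + j69.18 Ω = 69.18∠90.0° Ω.

Z = 0 + j69.18 Ω = 69.18∠90.0° Ω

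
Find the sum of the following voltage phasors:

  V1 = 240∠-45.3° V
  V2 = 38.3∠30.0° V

Step 1 — Convert each phasor to rectangular form:
  V1 = 240·(cos(-45.3°) + j·sin(-45.3°)) = 168.8 - j170.6 V
  V2 = 38.3·(cos(30.0°) + j·sin(30.0°)) = 33.17 + j19.15 V
Step 2 — Sum components: V_total = 202 - j151.4 V.
Step 3 — Convert to polar: |V_total| = 252.5 V, ∠V_total = -36.9°.

V_total = 252.5∠-36.9° V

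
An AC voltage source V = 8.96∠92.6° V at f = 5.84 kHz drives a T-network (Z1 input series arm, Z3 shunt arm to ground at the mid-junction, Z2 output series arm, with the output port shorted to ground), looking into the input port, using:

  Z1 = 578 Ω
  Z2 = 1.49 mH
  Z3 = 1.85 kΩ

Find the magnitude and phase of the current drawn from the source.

Step 1 — Angular frequency: ω = 2π·f = 2π·5840 = 3.669e+04 rad/s.
Step 2 — Component impedances:
  Z1: Z = R = 578 Ω
  Z2: Z = jωL = j·3.669e+04·0.00149 = 0 + j54.67 Ω
  Z3: Z = R = 1850 Ω
Step 3 — With the output port shorted to ground, the output series arm Z2 runs from the junction to ground; the shunt arm Z3 also runs from the junction to ground. They appear in parallel: Z3 || Z2 = 1.614 + j54.63 Ω.
Step 4 — Series with input arm Z1: Z_in = Z1 + (Z3 || Z2) = 579.6 + j54.63 Ω = 582.2∠5.4° Ω.
Step 5 — Source phasor: V = 8.96∠92.6° V = -0.4065 + j8.951 V.
Step 6 — Ohm's law: I = V / Z_total = (-0.4065 + j8.951) / (579.6 + j54.63) = 0.0007475 + j0.01537 A.
Step 7 — Convert to polar: |I| = 0.01539 A, ∠I = 87.2°.

I = 0.01539∠87.2° A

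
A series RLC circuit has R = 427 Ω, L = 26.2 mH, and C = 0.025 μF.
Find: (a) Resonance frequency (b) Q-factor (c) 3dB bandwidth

Step 1 — Resonance: ω₀ = 1/√(LC) = 1/√(0.0262·2.5e-08) = 3.907e+04 rad/s.
Step 2 — f₀ = ω₀/(2π) = 6219 Hz.
Step 3 — Series Q: Q = ω₀L/R = 3.907e+04·0.0262/427 = 2.397.
Step 4 — Bandwidth: Δω = ω₀/Q = 1.63e+04 rad/s; BW = Δω/(2π) = 2594 Hz.

(a) f₀ = 6219 Hz  (b) Q = 2.397  (c) BW = 2594 Hz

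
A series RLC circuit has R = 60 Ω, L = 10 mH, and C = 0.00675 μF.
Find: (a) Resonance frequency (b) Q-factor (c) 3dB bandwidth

Step 1 — Resonance: ω₀ = 1/√(LC) = 1/√(0.01·6.75e-09) = 1.217e+05 rad/s.
Step 2 — f₀ = ω₀/(2π) = 1.937e+04 Hz.
Step 3 — Series Q: Q = ω₀L/R = 1.217e+05·0.01/60 = 20.29.
Step 4 — Bandwidth: Δω = ω₀/Q = 6000 rad/s; BW = Δω/(2π) = 954.9 Hz.

(a) f₀ = 1.937e+04 Hz  (b) Q = 20.29  (c) BW = 954.9 Hz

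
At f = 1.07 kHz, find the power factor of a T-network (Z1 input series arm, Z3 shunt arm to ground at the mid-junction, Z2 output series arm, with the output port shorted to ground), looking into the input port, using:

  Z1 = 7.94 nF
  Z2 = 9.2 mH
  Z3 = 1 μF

Step 1 — Angular frequency: ω = 2π·f = 2π·1070 = 6723 rad/s.
Step 2 — Component impedances:
  Z1: Z = 1/(jωC) = -j/(ω·C) = 0 - j1.873e+04 Ω
  Z2: Z = jωL = j·6723·0.0092 = 0 + j61.85 Ω
  Z3: Z = 1/(jωC) = -j/(ω·C) = 0 - j148.7 Ω
Step 3 — With the output port shorted to ground, the output series arm Z2 runs from the junction to ground; the shunt arm Z3 also runs from the junction to ground. They appear in parallel: Z3 || Z2 = 0 + j105.9 Ω.
Step 4 — Series with input arm Z1: Z_in = Z1 + (Z3 || Z2) = 0 - j1.863e+04 Ω = 1.863e+04∠-90.0° Ω.
Step 5 — Power factor: PF = cos(φ) = Re(Z)/|Z| = 0/1.863e+04 = 0.
Step 6 — Type: Im(Z) = -1.863e+04 ⇒ leading (phase φ = -90.0°).

PF = 0 (leading, φ = -90.0°)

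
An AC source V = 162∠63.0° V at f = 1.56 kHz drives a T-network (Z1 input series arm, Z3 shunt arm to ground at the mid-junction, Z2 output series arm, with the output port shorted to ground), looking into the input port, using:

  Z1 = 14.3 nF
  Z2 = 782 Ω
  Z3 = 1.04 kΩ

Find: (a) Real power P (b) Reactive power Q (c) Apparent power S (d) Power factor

Step 1 — Angular frequency: ω = 2π·f = 2π·1560 = 9802 rad/s.
Step 2 — Component impedances:
  Z1: Z = 1/(jωC) = -j/(ω·C) = 0 - j7134 Ω
  Z2: Z = R = 782 Ω
  Z3: Z = R = 1040 Ω
Step 3 — With the output port shorted to ground, the output series arm Z2 runs from the junction to ground; the shunt arm Z3 also runs from the junction to ground. They appear in parallel: Z3 || Z2 = 446.4 Ω.
Step 4 — Series with input arm Z1: Z_in = Z1 + (Z3 || Z2) = 446.4 - j7134 Ω = 7148∠-86.4° Ω.
Step 5 — Source phasor: V = 162∠63.0° V = 73.55 + j144.3 V.
Step 6 — Current: I = V / Z = -0.01951 + j0.01153 A = 0.02266∠149.4° A.
Step 7 — Complex power: S = V·I* = 0.2292 - j3.664 VA.
Step 8 — Real power: P = Re(S) = 0.2292 W.
Step 9 — Reactive power: Q = Im(S) = -3.664 VAR.
Step 10 — Apparent power: |S| = 3.671 VA.
Step 11 — Power factor: PF = P/|S| = 0.06244 (leading).

(a) P = 0.2292 W  (b) Q = -3.664 VAR  (c) S = 3.671 VA  (d) PF = 0.06244 (leading)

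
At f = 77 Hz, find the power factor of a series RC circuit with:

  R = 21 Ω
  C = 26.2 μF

Step 1 — Angular frequency: ω = 2π·f = 2π·77 = 483.8 rad/s.
Step 2 — Component impedances:
  R: Z = R = 21 Ω
  C: Z = 1/(jωC) = -j/(ω·C) = 0 - j78.89 Ω
Step 3 — Series combination: Z_total = R + C = 21 - j78.89 Ω = 81.64∠-75.1° Ω.
Step 4 — Power factor: PF = cos(φ) = Re(Z)/|Z| = 21/81.64 = 0.2572.
Step 5 — Type: Im(Z) = -78.89 ⇒ leading (phase φ = -75.1°).

PF = 0.2572 (leading, φ = -75.1°)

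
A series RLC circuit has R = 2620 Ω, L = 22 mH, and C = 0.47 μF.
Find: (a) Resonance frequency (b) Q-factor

Step 1 — Resonance condition Im(Z)=0 gives ω₀ = 1/√(LC).
Step 2 — ω₀ = 1/√(0.022·4.7e-07) = 9834 rad/s.
Step 3 — f₀ = ω₀/(2π) = 1565 Hz.
Step 4 — Series Q: Q = ω₀L/R = 9834·0.022/2620 = 0.08258.

(a) f₀ = 1565 Hz  (b) Q = 0.08258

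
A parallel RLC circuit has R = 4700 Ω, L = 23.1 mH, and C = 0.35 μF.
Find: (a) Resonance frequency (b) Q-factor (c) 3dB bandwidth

Step 1 — Resonance: ω₀ = 1/√(LC) = 1/√(0.0231·3.5e-07) = 1.112e+04 rad/s.
Step 2 — f₀ = ω₀/(2π) = 1770 Hz.
Step 3 — Parallel Q: Q = R/(ω₀L) = 4700/(1.112e+04·0.0231) = 18.29.
Step 4 — Bandwidth: Δω = ω₀/Q = 607.9 rad/s; BW = Δω/(2π) = 96.75 Hz.

(a) f₀ = 1770 Hz  (b) Q = 18.29  (c) BW = 96.75 Hz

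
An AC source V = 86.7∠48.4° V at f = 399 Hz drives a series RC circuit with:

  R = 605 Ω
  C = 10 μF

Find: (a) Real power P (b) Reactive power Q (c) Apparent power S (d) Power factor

Step 1 — Angular frequency: ω = 2π·f = 2π·399 = 2507 rad/s.
Step 2 — Component impedances:
  R: Z = R = 605 Ω
  C: Z = 1/(jωC) = -j/(ω·C) = 0 - j39.89 Ω
Step 3 — Series combination: Z_total = R + C = 605 - j39.89 Ω = 606.3∠-3.8° Ω.
Step 4 — Source phasor: V = 86.7∠48.4° V = 57.56 + j64.83 V.
Step 5 — Current: I = V / Z = 0.0877 + j0.1129 A = 0.143∠52.2° A.
Step 6 — Complex power: S = V·I* = 12.37 - j0.8156 VA.
Step 7 — Real power: P = Re(S) = 12.37 W.
Step 8 — Reactive power: Q = Im(S) = -0.8156 VAR.
Step 9 — Apparent power: |S| = 12.4 VA.
Step 10 — Power factor: PF = P/|S| = 0.9978 (leading).

(a) P = 12.37 W  (b) Q = -0.8156 VAR  (c) S = 12.4 VA  (d) PF = 0.9978 (leading)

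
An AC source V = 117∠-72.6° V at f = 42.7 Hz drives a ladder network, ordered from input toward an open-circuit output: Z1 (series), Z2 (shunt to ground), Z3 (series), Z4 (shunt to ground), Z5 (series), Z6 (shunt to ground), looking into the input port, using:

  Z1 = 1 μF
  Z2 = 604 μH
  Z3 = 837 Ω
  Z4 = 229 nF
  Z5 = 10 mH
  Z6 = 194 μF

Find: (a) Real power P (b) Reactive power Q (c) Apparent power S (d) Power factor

Step 1 — Angular frequency: ω = 2π·f = 2π·42.7 = 268.3 rad/s.
Step 2 — Component impedances:
  Z1: Z = 1/(jωC) = -j/(ω·C) = 0 - j3727 Ω
  Z2: Z = jωL = j·268.3·0.000604 = 0 + j0.162 Ω
  Z3: Z = R = 837 Ω
  Z4: Z = 1/(jωC) = -j/(ω·C) = 0 - j1.628e+04 Ω
  Z5: Z = jωL = j·268.3·0.01 = 0 + j2.683 Ω
  Z6: Z = 1/(jωC) = -j/(ω·C) = 0 - j19.21 Ω
Step 3 — Ladder network (open output): work backward from the far end, alternating series and parallel combinations. Z_in = 3.136e-05 - j3727 Ω = 3727∠-90.0° Ω.
Step 4 — Source phasor: V = 117∠-72.6° V = 34.99 - j111.6 V.
Step 5 — Current: I = V / Z = 0.02996 + j0.009387 A = 0.03139∠17.4° A.
Step 6 — Complex power: S = V·I* = 3.09e-08 - j3.673 VA.
Step 7 — Real power: P = Re(S) = 3.09e-08 W.
Step 8 — Reactive power: Q = Im(S) = -3.673 VAR.
Step 9 — Apparent power: |S| = 3.673 VA.
Step 10 — Power factor: PF = P/|S| = 8.414e-09 (leading).

(a) P = 3.09e-08 W  (b) Q = -3.673 VAR  (c) S = 3.673 VA  (d) PF = 8.414e-09 (leading)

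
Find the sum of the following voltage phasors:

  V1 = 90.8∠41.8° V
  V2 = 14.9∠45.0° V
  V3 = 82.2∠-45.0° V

Step 1 — Convert each phasor to rectangular form:
  V1 = 90.8·(cos(41.8°) + j·sin(41.8°)) = 67.69 + j60.52 V
  V2 = 14.9·(cos(45.0°) + j·sin(45.0°)) = 10.54 + j10.54 V
  V3 = 82.2·(cos(-45.0°) + j·sin(-45.0°)) = 58.12 - j58.12 V
Step 2 — Sum components: V_total = 136.3 + j12.93 V.
Step 3 — Convert to polar: |V_total| = 137 V, ∠V_total = 5.4°.

V_total = 137∠5.4° V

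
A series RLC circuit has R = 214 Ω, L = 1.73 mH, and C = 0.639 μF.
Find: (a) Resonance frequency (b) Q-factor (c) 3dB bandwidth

Step 1 — Resonance: ω₀ = 1/√(LC) = 1/√(0.00173·6.39e-07) = 3.008e+04 rad/s.
Step 2 — f₀ = ω₀/(2π) = 4787 Hz.
Step 3 — Series Q: Q = ω₀L/R = 3.008e+04·0.00173/214 = 0.2431.
Step 4 — Bandwidth: Δω = ω₀/Q = 1.237e+05 rad/s; BW = Δω/(2π) = 1.969e+04 Hz.

(a) f₀ = 4787 Hz  (b) Q = 0.2431  (c) BW = 1.969e+04 Hz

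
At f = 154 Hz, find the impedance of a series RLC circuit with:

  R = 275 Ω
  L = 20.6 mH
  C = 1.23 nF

Step 1 — Angular frequency: ω = 2π·f = 2π·154 = 967.6 rad/s.
Step 2 — Component impedances:
  R: Z = R = 275 Ω
  L: Z = jωL = j·967.6·0.0206 = 0 + j19.93 Ω
  C: Z = 1/(jωC) = -j/(ω·C) = 0 - j8.402e+05 Ω
Step 3 — Series combination: Z_total = R + L + C = 275 - j8.402e+05 Ω = 8.402e+05∠-90.0° Ω.

Z = 275 - j8.402e+05 Ω = 8.402e+05∠-90.0° Ω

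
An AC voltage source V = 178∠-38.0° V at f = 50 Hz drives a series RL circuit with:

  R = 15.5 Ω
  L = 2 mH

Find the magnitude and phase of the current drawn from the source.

Step 1 — Angular frequency: ω = 2π·f = 2π·50 = 314.2 rad/s.
Step 2 — Component impedances:
  R: Z = R = 15.5 Ω
  L: Z = jωL = j·314.2·0.002 = 0 + j0.6283 Ω
Step 3 — Series combination: Z_total = R + L = 15.5 + j0.6283 Ω = 15.51∠2.3° Ω.
Step 4 — Source phasor: V = 178∠-38.0° V = 140.3 - j109.6 V.
Step 5 — Ohm's law: I = V / Z_total = (140.3 - j109.6) / (15.5 + j0.6283) = 8.748 - j7.425 A.
Step 6 — Convert to polar: |I| = 11.47 A, ∠I = -40.3°.

I = 11.47∠-40.3° A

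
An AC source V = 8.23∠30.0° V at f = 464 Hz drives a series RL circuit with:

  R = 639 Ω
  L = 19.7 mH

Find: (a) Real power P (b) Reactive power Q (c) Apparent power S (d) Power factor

Step 1 — Angular frequency: ω = 2π·f = 2π·464 = 2915 rad/s.
Step 2 — Component impedances:
  R: Z = R = 639 Ω
  L: Z = jωL = j·2915·0.0197 = 0 + j57.43 Ω
Step 3 — Series combination: Z_total = R + L = 639 + j57.43 Ω = 641.6∠5.1° Ω.
Step 4 — Source phasor: V = 8.23∠30.0° V = 7.127 + j4.115 V.
Step 5 — Current: I = V / Z = 0.01164 + j0.005394 A = 0.01283∠24.9° A.
Step 6 — Complex power: S = V·I* = 0.1051 + j0.009451 VA.
Step 7 — Real power: P = Re(S) = 0.1051 W.
Step 8 — Reactive power: Q = Im(S) = 0.009451 VAR.
Step 9 — Apparent power: |S| = 0.1056 VA.
Step 10 — Power factor: PF = P/|S| = 0.996 (lagging).

(a) P = 0.1051 W  (b) Q = 0.009451 VAR  (c) S = 0.1056 VA  (d) PF = 0.996 (lagging)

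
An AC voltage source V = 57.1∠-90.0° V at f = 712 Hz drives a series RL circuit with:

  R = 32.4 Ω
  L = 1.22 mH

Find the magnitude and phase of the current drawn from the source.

Step 1 — Angular frequency: ω = 2π·f = 2π·712 = 4474 rad/s.
Step 2 — Component impedances:
  R: Z = R = 32.4 Ω
  L: Z = jωL = j·4474·0.00122 = 0 + j5.458 Ω
Step 3 — Series combination: Z_total = R + L = 32.4 + j5.458 Ω = 32.86∠9.6° Ω.
Step 4 — Source phasor: V = 57.1∠-90.0° V = 0 - j57.1 V.
Step 5 — Ohm's law: I = V / Z_total = (0 - j57.1) / (32.4 + j5.458) = -0.2887 - j1.714 A.
Step 6 — Convert to polar: |I| = 1.738 A, ∠I = -99.6°.

I = 1.738∠-99.6° A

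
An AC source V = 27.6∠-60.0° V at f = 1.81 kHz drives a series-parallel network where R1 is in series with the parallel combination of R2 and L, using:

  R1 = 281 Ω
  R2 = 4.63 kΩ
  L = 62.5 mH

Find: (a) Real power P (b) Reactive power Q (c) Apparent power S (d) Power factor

Step 1 — Angular frequency: ω = 2π·f = 2π·1810 = 1.137e+04 rad/s.
Step 2 — Component impedances:
  R1: Z = R = 281 Ω
  R2: Z = R = 4630 Ω
  L: Z = jωL = j·1.137e+04·0.0625 = 0 + j710.8 Ω
Step 3 — Parallel branch: R2 || L = 1/(1/R2 + 1/L) = 106.6 + j694.4 Ω.
Step 4 — Series with R1: Z_total = R1 + (R2 || L) = 387.6 + j694.4 Ω = 795.3∠60.8° Ω.
Step 5 — Source phasor: V = 27.6∠-60.0° V = 13.8 - j23.9 V.
Step 6 — Current: I = V / Z = -0.01779 - j0.0298 A = 0.03471∠-120.8° A.
Step 7 — Complex power: S = V·I* = 0.4669 + j0.8364 VA.
Step 8 — Real power: P = Re(S) = 0.4669 W.
Step 9 — Reactive power: Q = Im(S) = 0.8364 VAR.
Step 10 — Apparent power: |S| = 0.9579 VA.
Step 11 — Power factor: PF = P/|S| = 0.4874 (lagging).

(a) P = 0.4669 W  (b) Q = 0.8364 VAR  (c) S = 0.9579 VA  (d) PF = 0.4874 (lagging)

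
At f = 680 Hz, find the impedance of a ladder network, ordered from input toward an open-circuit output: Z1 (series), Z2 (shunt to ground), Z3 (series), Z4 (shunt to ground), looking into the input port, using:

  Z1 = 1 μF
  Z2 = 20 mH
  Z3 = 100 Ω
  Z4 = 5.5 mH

Step 1 — Angular frequency: ω = 2π·f = 2π·680 = 4273 rad/s.
Step 2 — Component impedances:
  Z1: Z = 1/(jωC) = -j/(ω·C) = 0 - j234.1 Ω
  Z2: Z = jωL = j·4273·0.02 = 0 + j85.45 Ω
  Z3: Z = R = 100 Ω
  Z4: Z = jωL = j·4273·0.0055 = 0 + j23.5 Ω
Step 3 — Ladder network (open output): work backward from the far end, alternating series and parallel combinations. Z_in = 33.39 - j185 Ω = 188∠-79.8° Ω.

Z = 33.39 - j185 Ω = 188∠-79.8° Ω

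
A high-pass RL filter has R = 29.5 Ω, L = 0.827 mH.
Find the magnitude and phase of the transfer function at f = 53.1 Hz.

Step 1 — Angular frequency: ω = 2π·53.1 = 333.6 rad/s.
Step 2 — Transfer function: H(jω) = jωL/(R + jωL).
Step 3 — Numerator jωL = j·0.2759; denominator R + jωL = 29.5 + j0.2759.
Step 4 — H = 8.747e-05 + j0.009352.
Step 5 — Magnitude: |H| = 0.009353 (-40.6 dB); phase: φ = 89.5°.

|H| = 0.009353 (-40.6 dB), φ = 89.5°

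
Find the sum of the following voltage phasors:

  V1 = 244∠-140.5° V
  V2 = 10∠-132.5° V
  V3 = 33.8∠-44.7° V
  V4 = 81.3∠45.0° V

Step 1 — Convert each phasor to rectangular form:
  V1 = 244·(cos(-140.5°) + j·sin(-140.5°)) = -188.3 - j155.2 V
  V2 = 10·(cos(-132.5°) + j·sin(-132.5°)) = -6.756 - j7.373 V
  V3 = 33.8·(cos(-44.7°) + j·sin(-44.7°)) = 24.03 - j23.77 V
  V4 = 81.3·(cos(45.0°) + j·sin(45.0°)) = 57.49 + j57.49 V
Step 2 — Sum components: V_total = -113.5 - j128.9 V.
Step 3 — Convert to polar: |V_total| = 171.7 V, ∠V_total = -131.4°.

V_total = 171.7∠-131.4° V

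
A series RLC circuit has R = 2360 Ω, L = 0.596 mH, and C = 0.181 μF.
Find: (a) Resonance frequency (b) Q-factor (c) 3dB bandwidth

Step 1 — Resonance: ω₀ = 1/√(LC) = 1/√(0.000596·1.81e-07) = 9.628e+04 rad/s.
Step 2 — f₀ = ω₀/(2π) = 1.532e+04 Hz.
Step 3 — Series Q: Q = ω₀L/R = 9.628e+04·0.000596/2360 = 0.02431.
Step 4 — Bandwidth: Δω = ω₀/Q = 3.96e+06 rad/s; BW = Δω/(2π) = 6.302e+05 Hz.

(a) f₀ = 1.532e+04 Hz  (b) Q = 0.02431  (c) BW = 6.302e+05 Hz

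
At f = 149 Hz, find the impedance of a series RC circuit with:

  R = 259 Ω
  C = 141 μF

Step 1 — Angular frequency: ω = 2π·f = 2π·149 = 936.2 rad/s.
Step 2 — Component impedances:
  R: Z = R = 259 Ω
  C: Z = 1/(jωC) = -j/(ω·C) = 0 - j7.576 Ω
Step 3 — Series combination: Z_total = R + C = 259 - j7.576 Ω = 259.1∠-1.7° Ω.

Z = 259 - j7.576 Ω = 259.1∠-1.7° Ω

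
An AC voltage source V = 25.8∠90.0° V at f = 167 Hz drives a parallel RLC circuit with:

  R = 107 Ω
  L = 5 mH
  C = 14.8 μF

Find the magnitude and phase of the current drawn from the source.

Step 1 — Angular frequency: ω = 2π·f = 2π·167 = 1049 rad/s.
Step 2 — Component impedances:
  R: Z = R = 107 Ω
  L: Z = jωL = j·1049·0.005 = 0 + j5.246 Ω
  C: Z = 1/(jωC) = -j/(ω·C) = 0 - j64.39 Ω
Step 3 — Parallel combination: 1/Z_total = 1/R + 1/L + 1/C; Z_total = 0.304 + j5.696 Ω = 5.704∠86.9° Ω.
Step 4 — Source phasor: V = 25.8∠90.0° V = 0 + j25.8 V.
Step 5 — Ohm's law: I = V / Z_total = (0 + j25.8) / (0.304 + j5.696) = 4.517 + j0.2411 A.
Step 6 — Convert to polar: |I| = 4.523 A, ∠I = 3.1°.

I = 4.523∠3.1° A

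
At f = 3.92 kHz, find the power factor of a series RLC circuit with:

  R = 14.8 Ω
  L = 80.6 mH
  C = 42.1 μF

Step 1 — Angular frequency: ω = 2π·f = 2π·3920 = 2.463e+04 rad/s.
Step 2 — Component impedances:
  R: Z = R = 14.8 Ω
  L: Z = jωL = j·2.463e+04·0.0806 = 0 + j1985 Ω
  C: Z = 1/(jωC) = -j/(ω·C) = 0 - j0.9644 Ω
Step 3 — Series combination: Z_total = R + L + C = 14.8 + j1984 Ω = 1984∠89.6° Ω.
Step 4 — Power factor: PF = cos(φ) = Re(Z)/|Z| = 14.8/1984.3 = 0.007459.
Step 5 — Type: Im(Z) = 1984 ⇒ lagging (phase φ = 89.6°).

PF = 0.007459 (lagging, φ = 89.6°)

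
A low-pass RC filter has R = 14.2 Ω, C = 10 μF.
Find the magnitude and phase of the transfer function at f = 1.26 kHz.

Step 1 — Angular frequency: ω = 2π·1260 = 7917 rad/s.
Step 2 — Transfer function: H(jω) = 1/(1 + jωRC).
Step 3 — Denominator: 1 + jωRC = 1 + j·7917·14.2·1e-05 = 1 + j1.124.
Step 4 — H = 0.4417 - j0.4966.
Step 5 — Magnitude: |H| = 0.6646 (-3.5 dB); phase: φ = -48.3°.

|H| = 0.6646 (-3.5 dB), φ = -48.3°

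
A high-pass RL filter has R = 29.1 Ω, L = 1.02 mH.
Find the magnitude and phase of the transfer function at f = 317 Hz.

Step 1 — Angular frequency: ω = 2π·317 = 1992 rad/s.
Step 2 — Transfer function: H(jω) = jωL/(R + jωL).
Step 3 — Numerator jωL = j·2.032; denominator R + jωL = 29.1 + j2.032.
Step 4 — H = 0.00485 + j0.06948.
Step 5 — Magnitude: |H| = 0.06965 (-23.1 dB); phase: φ = 86.0°.

|H| = 0.06965 (-23.1 dB), φ = 86.0°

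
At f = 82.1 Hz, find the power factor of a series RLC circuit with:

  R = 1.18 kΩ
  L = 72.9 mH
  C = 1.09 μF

Step 1 — Angular frequency: ω = 2π·f = 2π·82.1 = 515.8 rad/s.
Step 2 — Component impedances:
  R: Z = R = 1180 Ω
  L: Z = jωL = j·515.8·0.0729 = 0 + j37.61 Ω
  C: Z = 1/(jωC) = -j/(ω·C) = 0 - j1778 Ω
Step 3 — Series combination: Z_total = R + L + C = 1180 - j1741 Ω = 2103∠-55.9° Ω.
Step 4 — Power factor: PF = cos(φ) = Re(Z)/|Z| = 1180/2103 = 0.5611.
Step 5 — Type: Im(Z) = -1741 ⇒ leading (phase φ = -55.9°).

PF = 0.5611 (leading, φ = -55.9°)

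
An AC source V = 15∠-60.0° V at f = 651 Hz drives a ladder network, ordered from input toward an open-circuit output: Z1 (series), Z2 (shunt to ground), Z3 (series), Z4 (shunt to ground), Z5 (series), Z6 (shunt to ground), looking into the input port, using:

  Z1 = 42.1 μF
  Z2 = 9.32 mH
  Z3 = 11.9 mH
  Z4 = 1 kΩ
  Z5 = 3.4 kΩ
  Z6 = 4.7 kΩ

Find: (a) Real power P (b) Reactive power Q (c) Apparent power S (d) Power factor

Step 1 — Angular frequency: ω = 2π·f = 2π·651 = 4090 rad/s.
Step 2 — Component impedances:
  Z1: Z = 1/(jωC) = -j/(ω·C) = 0 - j5.807 Ω
  Z2: Z = jωL = j·4090·0.00932 = 0 + j38.12 Ω
  Z3: Z = jωL = j·4090·0.0119 = 0 + j48.68 Ω
  Z4: Z = R = 1000 Ω
  Z5: Z = R = 3400 Ω
  Z6: Z = R = 4700 Ω
Step 3 — Ladder network (open output): work backward from the far end, alternating series and parallel combinations. Z_in = 1.617 + j32.16 Ω = 32.2∠87.1° Ω.
Step 4 — Source phasor: V = 15∠-60.0° V = 7.5 - j12.99 V.
Step 5 — Current: I = V / Z = -0.3912 - j0.2529 A = 0.4659∠-147.1° A.
Step 6 — Complex power: S = V·I* = 0.351 + j6.979 VA.
Step 7 — Real power: P = Re(S) = 0.351 W.
Step 8 — Reactive power: Q = Im(S) = 6.979 VAR.
Step 9 — Apparent power: |S| = 6.988 VA.
Step 10 — Power factor: PF = P/|S| = 0.05023 (lagging).

(a) P = 0.351 W  (b) Q = 6.979 VAR  (c) S = 6.988 VA  (d) PF = 0.05023 (lagging)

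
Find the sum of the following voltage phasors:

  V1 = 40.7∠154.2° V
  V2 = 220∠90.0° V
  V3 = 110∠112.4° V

Step 1 — Convert each phasor to rectangular form:
  V1 = 40.7·(cos(154.2°) + j·sin(154.2°)) = -36.64 + j17.71 V
  V2 = 220·(cos(90.0°) + j·sin(90.0°)) = 0 + j220 V
  V3 = 110·(cos(112.4°) + j·sin(112.4°)) = -41.92 + j101.7 V
Step 2 — Sum components: V_total = -78.56 + j339.4 V.
Step 3 — Convert to polar: |V_total| = 348.4 V, ∠V_total = 103.0°.

V_total = 348.4∠103.0° V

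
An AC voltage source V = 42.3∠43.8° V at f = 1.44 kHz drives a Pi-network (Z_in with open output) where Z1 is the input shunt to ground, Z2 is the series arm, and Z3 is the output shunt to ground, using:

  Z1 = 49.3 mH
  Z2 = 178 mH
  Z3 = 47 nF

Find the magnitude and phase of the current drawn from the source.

Step 1 — Angular frequency: ω = 2π·f = 2π·1440 = 9048 rad/s.
Step 2 — Component impedances:
  Z1: Z = jωL = j·9048·0.0493 = 0 + j446.1 Ω
  Z2: Z = jωL = j·9048·0.178 = 0 + j1611 Ω
  Z3: Z = 1/(jωC) = -j/(ω·C) = 0 - j2352 Ω
Step 3 — With open output, the series arm Z2 and the output shunt Z3 appear in series to ground: Z2 + Z3 = 0 - j741.1 Ω.
Step 4 — Parallel with input shunt Z1: Z_in = Z1 || (Z2 + Z3) = 0 + j1120 Ω = 1120∠90.0° Ω.
Step 5 — Source phasor: V = 42.3∠43.8° V = 30.53 + j29.28 V.
Step 6 — Ohm's law: I = V / Z_total = (30.53 + j29.28) / (0 + j1120) = 0.02613 - j0.02725 A.
Step 7 — Convert to polar: |I| = 0.03775 A, ∠I = -46.2°.

I = 0.03775∠-46.2° A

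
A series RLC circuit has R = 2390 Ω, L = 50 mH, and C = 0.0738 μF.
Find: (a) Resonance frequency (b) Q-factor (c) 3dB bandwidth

Step 1 — Resonance condition Im(Z)=0 gives ω₀ = 1/√(LC).
Step 2 — ω₀ = 1/√(0.05·7.38e-08) = 1.646e+04 rad/s.
Step 3 — f₀ = ω₀/(2π) = 2620 Hz.
Step 4 — Series Q: Q = ω₀L/R = 1.646e+04·0.05/2390 = 0.3444.
Step 5 — 3dB bandwidth: Δω = ω₀/Q = 4.78e+04 rad/s; BW = Δω/(2π) = 7608 Hz.

(a) f₀ = 2620 Hz  (b) Q = 0.3444  (c) BW = 7608 Hz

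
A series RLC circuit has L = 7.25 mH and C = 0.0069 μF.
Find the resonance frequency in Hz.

Step 1 — Resonance condition Im(Z)=0 gives ω₀ = 1/√(LC).
Step 2 — ω₀ = 1/√(0.00725·6.9e-09) = 1.414e+05 rad/s.
Step 3 — f₀ = ω₀/(2π) = 2.25e+04 Hz.

f₀ = 2.25e+04 Hz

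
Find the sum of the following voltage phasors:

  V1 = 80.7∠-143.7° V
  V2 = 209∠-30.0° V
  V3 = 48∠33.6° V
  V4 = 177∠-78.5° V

Step 1 — Convert each phasor to rectangular form:
  V1 = 80.7·(cos(-143.7°) + j·sin(-143.7°)) = -65.04 - j47.78 V
  V2 = 209·(cos(-30.0°) + j·sin(-30.0°)) = 181 - j104.5 V
  V3 = 48·(cos(33.6°) + j·sin(33.6°)) = 39.98 + j26.56 V
  V4 = 177·(cos(-78.5°) + j·sin(-78.5°)) = 35.29 - j173.4 V
Step 2 — Sum components: V_total = 191.2 - j299.2 V.
Step 3 — Convert to polar: |V_total| = 355.1 V, ∠V_total = -57.4°.

V_total = 355.1∠-57.4° V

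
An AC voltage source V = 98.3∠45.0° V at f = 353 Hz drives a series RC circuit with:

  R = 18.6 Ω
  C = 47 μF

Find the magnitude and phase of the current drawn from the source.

Step 1 — Angular frequency: ω = 2π·f = 2π·353 = 2218 rad/s.
Step 2 — Component impedances:
  R: Z = R = 18.6 Ω
  C: Z = 1/(jωC) = -j/(ω·C) = 0 - j9.593 Ω
Step 3 — Series combination: Z_total = R + C = 18.6 - j9.593 Ω = 20.93∠-27.3° Ω.
Step 4 — Source phasor: V = 98.3∠45.0° V = 69.51 + j69.51 V.
Step 5 — Ohm's law: I = V / Z_total = (69.51 + j69.51) / (18.6 - j9.593) = 1.429 + j4.474 A.
Step 6 — Convert to polar: |I| = 4.697 A, ∠I = 72.3°.

I = 4.697∠72.3° A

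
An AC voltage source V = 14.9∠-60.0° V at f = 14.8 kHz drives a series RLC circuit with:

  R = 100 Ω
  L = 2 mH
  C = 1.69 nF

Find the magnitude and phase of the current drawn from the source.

Step 1 — Angular frequency: ω = 2π·f = 2π·1.48e+04 = 9.299e+04 rad/s.
Step 2 — Component impedances:
  R: Z = R = 100 Ω
  L: Z = jωL = j·9.299e+04·0.002 = 0 + j186 Ω
  C: Z = 1/(jωC) = -j/(ω·C) = 0 - j6363 Ω
Step 3 — Series combination: Z_total = R + L + C = 100 - j6177 Ω = 6178∠-89.1° Ω.
Step 4 — Source phasor: V = 14.9∠-60.0° V = 7.45 - j12.9 V.
Step 5 — Ohm's law: I = V / Z_total = (7.45 - j12.9) / (100 - j6177) = 0.002108 + j0.001172 A.
Step 6 — Convert to polar: |I| = 0.002412 A, ∠I = 29.1°.

I = 0.002412∠29.1° A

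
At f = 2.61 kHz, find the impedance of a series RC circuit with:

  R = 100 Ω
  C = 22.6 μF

Step 1 — Angular frequency: ω = 2π·f = 2π·2610 = 1.64e+04 rad/s.
Step 2 — Component impedances:
  R: Z = R = 100 Ω
  C: Z = 1/(jωC) = -j/(ω·C) = 0 - j2.698 Ω
Step 3 — Series combination: Z_total = R + C = 100 - j2.698 Ω = 100∠-1.5° Ω.

Z = 100 - j2.698 Ω = 100∠-1.5° Ω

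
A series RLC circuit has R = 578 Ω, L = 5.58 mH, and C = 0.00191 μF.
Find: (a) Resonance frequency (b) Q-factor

Step 1 — Resonance condition Im(Z)=0 gives ω₀ = 1/√(LC).
Step 2 — ω₀ = 1/√(0.00558·1.91e-09) = 3.063e+05 rad/s.
Step 3 — f₀ = ω₀/(2π) = 4.875e+04 Hz.
Step 4 — Series Q: Q = ω₀L/R = 3.063e+05·0.00558/578 = 2.957.

(a) f₀ = 4.875e+04 Hz  (b) Q = 2.957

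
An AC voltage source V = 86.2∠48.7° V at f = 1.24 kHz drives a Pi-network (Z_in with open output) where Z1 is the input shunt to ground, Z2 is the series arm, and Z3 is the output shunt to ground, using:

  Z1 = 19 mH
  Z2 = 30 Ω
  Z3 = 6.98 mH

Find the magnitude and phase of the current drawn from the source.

Step 1 — Angular frequency: ω = 2π·f = 2π·1240 = 7791 rad/s.
Step 2 — Component impedances:
  Z1: Z = jωL = j·7791·0.019 = 0 + j148 Ω
  Z2: Z = R = 30 Ω
  Z3: Z = jωL = j·7791·0.00698 = 0 + j54.38 Ω
Step 3 — With open output, the series arm Z2 and the output shunt Z3 appear in series to ground: Z2 + Z3 = 30 + j54.38 Ω.
Step 4 — Parallel with input shunt Z1: Z_in = Z1 || (Z2 + Z3) = 15.7 + j42.1 Ω = 44.93∠69.5° Ω.
Step 5 — Source phasor: V = 86.2∠48.7° V = 56.89 + j64.76 V.
Step 6 — Ohm's law: I = V / Z_total = (56.89 + j64.76) / (15.7 + j42.1) = 1.793 - j0.6827 A.
Step 7 — Convert to polar: |I| = 1.919 A, ∠I = -20.8°.

I = 1.919∠-20.8° A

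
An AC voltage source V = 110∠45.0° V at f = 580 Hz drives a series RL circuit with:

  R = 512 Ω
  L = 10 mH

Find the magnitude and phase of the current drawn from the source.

Step 1 — Angular frequency: ω = 2π·f = 2π·580 = 3644 rad/s.
Step 2 — Component impedances:
  R: Z = R = 512 Ω
  L: Z = jωL = j·3644·0.01 = 0 + j36.44 Ω
Step 3 — Series combination: Z_total = R + L = 512 + j36.44 Ω = 513.3∠4.1° Ω.
Step 4 — Source phasor: V = 110∠45.0° V = 77.78 + j77.78 V.
Step 5 — Ohm's law: I = V / Z_total = (77.78 + j77.78) / (512 + j36.44) = 0.1619 + j0.1404 A.
Step 6 — Convert to polar: |I| = 0.2143 A, ∠I = 40.9°.

I = 0.2143∠40.9° A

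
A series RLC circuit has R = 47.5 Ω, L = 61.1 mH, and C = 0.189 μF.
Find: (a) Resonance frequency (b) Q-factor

Step 1 — Resonance condition Im(Z)=0 gives ω₀ = 1/√(LC).
Step 2 — ω₀ = 1/√(0.0611·1.89e-07) = 9306 rad/s.
Step 3 — f₀ = ω₀/(2π) = 1481 Hz.
Step 4 — Series Q: Q = ω₀L/R = 9306·0.0611/47.5 = 11.97.

(a) f₀ = 1481 Hz  (b) Q = 11.97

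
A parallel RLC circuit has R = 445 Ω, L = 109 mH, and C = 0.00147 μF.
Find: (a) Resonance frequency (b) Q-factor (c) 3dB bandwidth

Step 1 — Resonance: ω₀ = 1/√(LC) = 1/√(0.109·1.47e-09) = 7.9e+04 rad/s.
Step 2 — f₀ = ω₀/(2π) = 1.257e+04 Hz.
Step 3 — Parallel Q: Q = R/(ω₀L) = 445/(7.9e+04·0.109) = 0.05168.
Step 4 — Bandwidth: Δω = ω₀/Q = 1.529e+06 rad/s; BW = Δω/(2π) = 2.433e+05 Hz.

(a) f₀ = 1.257e+04 Hz  (b) Q = 0.05168  (c) BW = 2.433e+05 Hz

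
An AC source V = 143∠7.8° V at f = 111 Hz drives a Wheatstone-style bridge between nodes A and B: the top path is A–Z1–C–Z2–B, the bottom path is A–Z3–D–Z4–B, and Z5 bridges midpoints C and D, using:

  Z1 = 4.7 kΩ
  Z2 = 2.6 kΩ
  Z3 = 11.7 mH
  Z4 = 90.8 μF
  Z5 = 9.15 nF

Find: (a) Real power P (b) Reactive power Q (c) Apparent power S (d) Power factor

Step 1 — Angular frequency: ω = 2π·f = 2π·111 = 697.4 rad/s.
Step 2 — Component impedances:
  Z1: Z = R = 4700 Ω
  Z2: Z = R = 2600 Ω
  Z3: Z = jωL = j·697.4·0.0117 = 0 + j8.16 Ω
  Z4: Z = 1/(jωC) = -j/(ω·C) = 0 - j15.79 Ω
  Z5: Z = 1/(jωC) = -j/(ω·C) = 0 - j1.567e+05 Ω
Step 3 — Bridge requires nodal analysis (the Z5 bridge couples midpoints C and D, so the two paths cannot be reduced to a simple series/parallel combination). Setting node B to ground and injecting 1 A at node A, the 3-node admittance system at A, C, D solves to V_A = Z_AB = 0.007987 - j7.63 Ω = 7.63∠-89.9° Ω.
Step 4 — Source phasor: V = 143∠7.8° V = 141.7 + j19.41 V.
Step 5 — Current: I = V / Z = -2.524 + j18.57 A = 18.74∠97.7° A.
Step 6 — Complex power: S = V·I* = 2.805 - j2680 VA.
Step 7 — Real power: P = Re(S) = 2.805 W.
Step 8 — Reactive power: Q = Im(S) = -2680 VAR.
Step 9 — Apparent power: |S| = 2680 VA.
Step 10 — Power factor: PF = P/|S| = 0.001047 (leading).

(a) P = 2.805 W  (b) Q = -2680 VAR  (c) S = 2680 VA  (d) PF = 0.001047 (leading)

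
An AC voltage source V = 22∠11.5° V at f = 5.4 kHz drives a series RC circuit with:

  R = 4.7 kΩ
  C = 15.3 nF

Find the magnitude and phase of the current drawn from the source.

Step 1 — Angular frequency: ω = 2π·f = 2π·5400 = 3.393e+04 rad/s.
Step 2 — Component impedances:
  R: Z = R = 4700 Ω
  C: Z = 1/(jωC) = -j/(ω·C) = 0 - j1926 Ω
Step 3 — Series combination: Z_total = R + C = 4700 - j1926 Ω = 5079∠-22.3° Ω.
Step 4 — Source phasor: V = 22∠11.5° V = 21.56 + j4.386 V.
Step 5 — Ohm's law: I = V / Z_total = (21.56 + j4.386) / (4700 - j1926) = 0.0036 + j0.002409 A.
Step 6 — Convert to polar: |I| = 0.004331 A, ∠I = 33.8°.

I = 0.004331∠33.8° A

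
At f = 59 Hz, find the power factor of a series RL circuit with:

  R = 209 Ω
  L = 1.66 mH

Step 1 — Angular frequency: ω = 2π·f = 2π·59 = 370.7 rad/s.
Step 2 — Component impedances:
  R: Z = R = 209 Ω
  L: Z = jωL = j·370.7·0.00166 = 0 + j0.6154 Ω
Step 3 — Series combination: Z_total = R + L = 209 + j0.6154 Ω = 209∠0.2° Ω.
Step 4 — Power factor: PF = cos(φ) = Re(Z)/|Z| = 209/209 = 1.
Step 5 — Type: Im(Z) = 0.6154 ⇒ lagging (phase φ = 0.2°).

PF = 1 (lagging, φ = 0.2°)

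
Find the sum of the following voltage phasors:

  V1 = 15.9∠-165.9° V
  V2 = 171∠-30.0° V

Step 1 — Convert each phasor to rectangular form:
  V1 = 15.9·(cos(-165.9°) + j·sin(-165.9°)) = -15.42 - j3.873 V
  V2 = 171·(cos(-30.0°) + j·sin(-30.0°)) = 148.1 - j85.5 V
Step 2 — Sum components: V_total = 132.7 - j89.37 V.
Step 3 — Convert to polar: |V_total| = 160 V, ∠V_total = -34.0°.

V_total = 160∠-34.0° V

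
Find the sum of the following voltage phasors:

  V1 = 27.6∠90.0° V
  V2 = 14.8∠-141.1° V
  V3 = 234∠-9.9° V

Step 1 — Convert each phasor to rectangular form:
  V1 = 27.6·(cos(90.0°) + j·sin(90.0°)) = 0 + j27.6 V
  V2 = 14.8·(cos(-141.1°) + j·sin(-141.1°)) = -11.52 - j9.294 V
  V3 = 234·(cos(-9.9°) + j·sin(-9.9°)) = 230.5 - j40.23 V
Step 2 — Sum components: V_total = 219 - j21.93 V.
Step 3 — Convert to polar: |V_total| = 220.1 V, ∠V_total = -5.7°.

V_total = 220.1∠-5.7° V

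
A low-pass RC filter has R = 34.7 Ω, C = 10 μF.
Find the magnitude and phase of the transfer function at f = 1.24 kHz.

Step 1 — Angular frequency: ω = 2π·1240 = 7791 rad/s.
Step 2 — Transfer function: H(jω) = 1/(1 + jωRC).
Step 3 — Denominator: 1 + jωRC = 1 + j·7791·34.7·1e-05 = 1 + j2.704.
Step 4 — H = 0.1204 - j0.3254.
Step 5 — Magnitude: |H| = 0.3469 (-9.2 dB); phase: φ = -69.7°.

|H| = 0.3469 (-9.2 dB), φ = -69.7°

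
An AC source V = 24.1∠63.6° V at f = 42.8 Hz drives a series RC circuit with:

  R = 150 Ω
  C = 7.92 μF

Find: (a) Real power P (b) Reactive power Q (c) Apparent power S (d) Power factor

Step 1 — Angular frequency: ω = 2π·f = 2π·42.8 = 268.9 rad/s.
Step 2 — Component impedances:
  R: Z = R = 150 Ω
  C: Z = 1/(jωC) = -j/(ω·C) = 0 - j469.5 Ω
Step 3 — Series combination: Z_total = R + C = 150 - j469.5 Ω = 492.9∠-72.3° Ω.
Step 4 — Source phasor: V = 24.1∠63.6° V = 10.72 + j21.59 V.
Step 5 — Current: I = V / Z = -0.0351 + j0.03404 A = 0.04889∠135.9° A.
Step 6 — Complex power: S = V·I* = 0.3586 - j1.122 VA.
Step 7 — Real power: P = Re(S) = 0.3586 W.
Step 8 — Reactive power: Q = Im(S) = -1.122 VAR.
Step 9 — Apparent power: |S| = 1.178 VA.
Step 10 — Power factor: PF = P/|S| = 0.3043 (leading).

(a) P = 0.3586 W  (b) Q = -1.122 VAR  (c) S = 1.178 VA  (d) PF = 0.3043 (leading)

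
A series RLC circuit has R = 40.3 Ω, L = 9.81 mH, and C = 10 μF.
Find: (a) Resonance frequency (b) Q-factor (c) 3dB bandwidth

Step 1 — Resonance: ω₀ = 1/√(LC) = 1/√(0.00981·1e-05) = 3193 rad/s.
Step 2 — f₀ = ω₀/(2π) = 508.1 Hz.
Step 3 — Series Q: Q = ω₀L/R = 3193·0.00981/40.3 = 0.7772.
Step 4 — Bandwidth: Δω = ω₀/Q = 4108 rad/s; BW = Δω/(2π) = 653.8 Hz.

(a) f₀ = 508.1 Hz  (b) Q = 0.7772  (c) BW = 653.8 Hz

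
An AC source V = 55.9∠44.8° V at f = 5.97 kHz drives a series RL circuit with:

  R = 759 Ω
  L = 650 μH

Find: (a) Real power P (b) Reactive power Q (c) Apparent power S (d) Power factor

Step 1 — Angular frequency: ω = 2π·f = 2π·5970 = 3.751e+04 rad/s.
Step 2 — Component impedances:
  R: Z = R = 759 Ω
  L: Z = jωL = j·3.751e+04·0.00065 = 0 + j24.38 Ω
Step 3 — Series combination: Z_total = R + L = 759 + j24.38 Ω = 759.4∠1.8° Ω.
Step 4 — Source phasor: V = 55.9∠44.8° V = 39.67 + j39.39 V.
Step 5 — Current: I = V / Z = 0.05387 + j0.05017 A = 0.07361∠43.0° A.
Step 6 — Complex power: S = V·I* = 4.113 + j0.1321 VA.
Step 7 — Real power: P = Re(S) = 4.113 W.
Step 8 — Reactive power: Q = Im(S) = 0.1321 VAR.
Step 9 — Apparent power: |S| = 4.115 VA.
Step 10 — Power factor: PF = P/|S| = 0.9995 (lagging).

(a) P = 4.113 W  (b) Q = 0.1321 VAR  (c) S = 4.115 VA  (d) PF = 0.9995 (lagging)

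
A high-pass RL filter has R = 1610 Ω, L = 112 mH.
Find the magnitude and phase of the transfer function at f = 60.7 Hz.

Step 1 — Angular frequency: ω = 2π·60.7 = 381.4 rad/s.
Step 2 — Transfer function: H(jω) = jωL/(R + jωL).
Step 3 — Numerator jωL = j·42.72; denominator R + jωL = 1610 + j42.72.
Step 4 — H = 0.0007034 + j0.02651.
Step 5 — Magnitude: |H| = 0.02652 (-31.5 dB); phase: φ = 88.5°.

|H| = 0.02652 (-31.5 dB), φ = 88.5°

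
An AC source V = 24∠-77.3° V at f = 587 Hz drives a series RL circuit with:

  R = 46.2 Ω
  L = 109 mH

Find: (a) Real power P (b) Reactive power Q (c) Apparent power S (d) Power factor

Step 1 — Angular frequency: ω = 2π·f = 2π·587 = 3688 rad/s.
Step 2 — Component impedances:
  R: Z = R = 46.2 Ω
  L: Z = jωL = j·3688·0.109 = 0 + j402 Ω
Step 3 — Series combination: Z_total = R + L = 46.2 + j402 Ω = 404.7∠83.4° Ω.
Step 4 — Source phasor: V = 24∠-77.3° V = 5.276 - j23.41 V.
Step 5 — Current: I = V / Z = -0.05599 - j0.01956 A = 0.05931∠-160.7° A.
Step 6 — Complex power: S = V·I* = 0.1625 + j1.414 VA.
Step 7 — Real power: P = Re(S) = 0.1625 W.
Step 8 — Reactive power: Q = Im(S) = 1.414 VAR.
Step 9 — Apparent power: |S| = 1.423 VA.
Step 10 — Power factor: PF = P/|S| = 0.1142 (lagging).

(a) P = 0.1625 W  (b) Q = 1.414 VAR  (c) S = 1.423 VA  (d) PF = 0.1142 (lagging)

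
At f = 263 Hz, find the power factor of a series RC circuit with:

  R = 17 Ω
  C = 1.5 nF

Step 1 — Angular frequency: ω = 2π·f = 2π·263 = 1652 rad/s.
Step 2 — Component impedances:
  R: Z = R = 17 Ω
  C: Z = 1/(jωC) = -j/(ω·C) = 0 - j4.034e+05 Ω
Step 3 — Series combination: Z_total = R + C = 17 - j4.034e+05 Ω = 4.034e+05∠-90.0° Ω.
Step 4 — Power factor: PF = cos(φ) = Re(Z)/|Z| = 17/4.034e+05 = 4.214e-05.
Step 5 — Type: Im(Z) = -4.034e+05 ⇒ leading (phase φ = -90.0°).

PF = 4.214e-05 (leading, φ = -90.0°)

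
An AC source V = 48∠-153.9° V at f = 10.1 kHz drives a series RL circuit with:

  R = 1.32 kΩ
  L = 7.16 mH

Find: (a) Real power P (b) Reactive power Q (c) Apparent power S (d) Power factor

Step 1 — Angular frequency: ω = 2π·f = 2π·1.01e+04 = 6.346e+04 rad/s.
Step 2 — Component impedances:
  R: Z = R = 1320 Ω
  L: Z = jωL = j·6.346e+04·0.00716 = 0 + j454.4 Ω
Step 3 — Series combination: Z_total = R + L = 1320 + j454.4 Ω = 1396∠19.0° Ω.
Step 4 — Source phasor: V = 48∠-153.9° V = -43.11 - j21.12 V.
Step 5 — Current: I = V / Z = -0.03412 - j0.004253 A = 0.03438∠-172.9° A.
Step 6 — Complex power: S = V·I* = 1.561 + j0.5372 VA.
Step 7 — Real power: P = Re(S) = 1.561 W.
Step 8 — Reactive power: Q = Im(S) = 0.5372 VAR.
Step 9 — Apparent power: |S| = 1.65 VA.
Step 10 — Power factor: PF = P/|S| = 0.9455 (lagging).

(a) P = 1.561 W  (b) Q = 0.5372 VAR  (c) S = 1.65 VA  (d) PF = 0.9455 (lagging)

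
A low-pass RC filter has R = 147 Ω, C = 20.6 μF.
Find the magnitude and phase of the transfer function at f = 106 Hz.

Step 1 — Angular frequency: ω = 2π·106 = 666 rad/s.
Step 2 — Transfer function: H(jω) = 1/(1 + jωRC).
Step 3 — Denominator: 1 + jωRC = 1 + j·666·147·2.06e-05 = 1 + j2.017.
Step 4 — H = 0.1973 - j0.398.
Step 5 — Magnitude: |H| = 0.4442 (-7.0 dB); phase: φ = -63.6°.

|H| = 0.4442 (-7.0 dB), φ = -63.6°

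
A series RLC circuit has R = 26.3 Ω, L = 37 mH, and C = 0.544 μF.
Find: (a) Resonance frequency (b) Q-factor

Step 1 — Resonance condition Im(Z)=0 gives ω₀ = 1/√(LC).
Step 2 — ω₀ = 1/√(0.037·5.44e-07) = 7049 rad/s.
Step 3 — f₀ = ω₀/(2π) = 1122 Hz.
Step 4 — Series Q: Q = ω₀L/R = 7049·0.037/26.3 = 9.916.

(a) f₀ = 1122 Hz  (b) Q = 9.916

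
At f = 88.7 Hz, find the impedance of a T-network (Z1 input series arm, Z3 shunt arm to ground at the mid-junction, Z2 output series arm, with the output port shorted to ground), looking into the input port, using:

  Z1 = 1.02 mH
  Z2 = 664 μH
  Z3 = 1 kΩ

Step 1 — Angular frequency: ω = 2π·f = 2π·88.7 = 557.3 rad/s.
Step 2 — Component impedances:
  Z1: Z = jωL = j·557.3·0.00102 = 0 + j0.5685 Ω
  Z2: Z = jωL = j·557.3·0.000664 = 0 + j0.3701 Ω
  Z3: Z = R = 1000 Ω
Step 3 — With the output port shorted to ground, the output series arm Z2 runs from the junction to ground; the shunt arm Z3 also runs from the junction to ground. They appear in parallel: Z3 || Z2 = 0.0001369 + j0.3701 Ω.
Step 4 — Series with input arm Z1: Z_in = Z1 + (Z3 || Z2) = 0.0001369 + j0.9385 Ω = 0.9385∠90.0° Ω.

Z = 0.0001369 + j0.9385 Ω = 0.9385∠90.0° Ω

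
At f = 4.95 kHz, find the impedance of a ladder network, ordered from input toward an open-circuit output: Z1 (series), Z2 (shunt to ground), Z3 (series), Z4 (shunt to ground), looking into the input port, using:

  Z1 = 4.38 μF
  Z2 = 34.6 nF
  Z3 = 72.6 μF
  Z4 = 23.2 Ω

Step 1 — Angular frequency: ω = 2π·f = 2π·4950 = 3.11e+04 rad/s.
Step 2 — Component impedances:
  Z1: Z = 1/(jωC) = -j/(ω·C) = 0 - j7.341 Ω
  Z2: Z = 1/(jωC) = -j/(ω·C) = 0 - j929.3 Ω
  Z3: Z = 1/(jωC) = -j/(ω·C) = 0 - j0.4429 Ω
  Z4: Z = R = 23.2 Ω
Step 3 — Ladder network (open output): work backward from the far end, alternating series and parallel combinations. Z_in = 23.16 - j8.361 Ω = 24.63∠-19.8° Ω.

Z = 23.16 - j8.361 Ω = 24.63∠-19.8° Ω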